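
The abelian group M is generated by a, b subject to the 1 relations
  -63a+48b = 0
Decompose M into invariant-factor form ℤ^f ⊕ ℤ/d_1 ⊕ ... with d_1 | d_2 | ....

rank_ℚ(R)=1; free=2−1=1
SNF(R) diag = [3] → torsion [3]

Answer: M ≅ ℤ^1 ⊕ ℤ/3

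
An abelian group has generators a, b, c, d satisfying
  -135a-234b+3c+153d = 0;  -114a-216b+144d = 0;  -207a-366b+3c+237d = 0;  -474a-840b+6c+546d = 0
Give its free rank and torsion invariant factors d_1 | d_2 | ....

Answer: M ≅ ℤ/3 ⊕ ℤ/6 ⊕ ℤ/12 ⊕ ℤ/36

Derivation:
rank_ℚ(R)=4; free=4−4=0
SNF(R) diag = [3, 6, 12, 36] → torsion [3, 6, 12, 36]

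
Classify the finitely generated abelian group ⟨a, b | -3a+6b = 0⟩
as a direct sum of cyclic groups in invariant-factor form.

rank_ℚ(R)=1; free=2−1=1
SNF(R) diag = [3] → torsion [3]

Answer: M ≅ ℤ^1 ⊕ ℤ/3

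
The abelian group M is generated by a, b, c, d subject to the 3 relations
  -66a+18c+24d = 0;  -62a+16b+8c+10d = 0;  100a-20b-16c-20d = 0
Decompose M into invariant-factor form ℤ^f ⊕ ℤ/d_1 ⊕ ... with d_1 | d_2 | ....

rank_ℚ(R)=3; free=4−3=1
SNF(R) diag = [2, 6, 12] → torsion [2, 6, 12]

Answer: M ≅ ℤ^1 ⊕ ℤ/2 ⊕ ℤ/6 ⊕ ℤ/12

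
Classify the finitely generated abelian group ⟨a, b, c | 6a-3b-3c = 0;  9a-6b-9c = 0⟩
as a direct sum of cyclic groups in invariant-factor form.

Answer: M ≅ ℤ^1 ⊕ ℤ/3 ⊕ ℤ/3

Derivation:
rank_ℚ(R)=2; free=3−2=1
SNF(R) diag = [3, 3] → torsion [3, 3]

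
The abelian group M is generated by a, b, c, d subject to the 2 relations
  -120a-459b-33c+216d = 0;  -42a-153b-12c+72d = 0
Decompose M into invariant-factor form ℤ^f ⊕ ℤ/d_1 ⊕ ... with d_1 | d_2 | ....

rank_ℚ(R)=2; free=4−2=2
SNF(R) diag = [3, 9] → torsion [3, 9]

Answer: M ≅ ℤ^2 ⊕ ℤ/3 ⊕ ℤ/9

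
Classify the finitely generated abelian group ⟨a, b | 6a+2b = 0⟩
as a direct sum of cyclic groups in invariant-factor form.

Answer: M ≅ ℤ^1 ⊕ ℤ/2

Derivation:
rank_ℚ(R)=1; free=2−1=1
SNF(R) diag = [2] → torsion [2]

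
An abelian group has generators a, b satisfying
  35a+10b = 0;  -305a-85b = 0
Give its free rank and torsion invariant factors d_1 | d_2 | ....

Answer: M ≅ ℤ/5 ⊕ ℤ/15

Derivation:
rank_ℚ(R)=2; free=2−2=0
SNF(R) diag = [5, 15] → torsion [5, 15]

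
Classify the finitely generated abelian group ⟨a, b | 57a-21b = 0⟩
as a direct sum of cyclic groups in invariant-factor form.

rank_ℚ(R)=1; free=2−1=1
SNF(R) diag = [3] → torsion [3]

Answer: M ≅ ℤ^1 ⊕ ℤ/3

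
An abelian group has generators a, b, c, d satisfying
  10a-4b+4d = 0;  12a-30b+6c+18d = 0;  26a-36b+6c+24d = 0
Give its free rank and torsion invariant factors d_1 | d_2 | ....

rank_ℚ(R)=3; free=4−3=1
SNF(R) diag = [2, 2, 6] → torsion [2, 2, 6]

Answer: M ≅ ℤ^1 ⊕ ℤ/2 ⊕ ℤ/2 ⊕ ℤ/6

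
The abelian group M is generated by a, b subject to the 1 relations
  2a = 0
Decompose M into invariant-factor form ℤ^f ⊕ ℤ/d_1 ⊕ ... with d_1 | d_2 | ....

Answer: M ≅ ℤ^1 ⊕ ℤ/2

Derivation:
rank_ℚ(R)=1; free=2−1=1
SNF(R) diag = [2] → torsion [2]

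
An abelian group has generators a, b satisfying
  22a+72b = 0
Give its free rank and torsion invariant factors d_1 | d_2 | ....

rank_ℚ(R)=1; free=2−1=1
SNF(R) diag = [2] → torsion [2]

Answer: M ≅ ℤ^1 ⊕ ℤ/2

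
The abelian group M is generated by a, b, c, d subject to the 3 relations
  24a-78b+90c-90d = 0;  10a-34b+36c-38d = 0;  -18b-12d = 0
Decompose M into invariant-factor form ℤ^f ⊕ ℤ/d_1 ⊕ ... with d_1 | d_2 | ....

Answer: M ≅ ℤ^1 ⊕ ℤ/2 ⊕ ℤ/6 ⊕ ℤ/18

Derivation:
rank_ℚ(R)=3; free=4−3=1
SNF(R) diag = [2, 6, 18] → torsion [2, 6, 18]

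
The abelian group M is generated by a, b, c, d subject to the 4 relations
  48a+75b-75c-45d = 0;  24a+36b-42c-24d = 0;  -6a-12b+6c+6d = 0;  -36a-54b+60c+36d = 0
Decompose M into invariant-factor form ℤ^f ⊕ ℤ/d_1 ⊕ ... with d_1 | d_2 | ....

Answer: M ≅ ℤ/3 ⊕ ℤ/6 ⊕ ℤ/6 ⊕ ℤ/6

Derivation:
rank_ℚ(R)=4; free=4−4=0
SNF(R) diag = [3, 6, 6, 6] → torsion [3, 6, 6, 6]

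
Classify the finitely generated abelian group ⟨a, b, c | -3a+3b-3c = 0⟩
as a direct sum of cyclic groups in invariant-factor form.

Answer: M ≅ ℤ^2 ⊕ ℤ/3

Derivation:
rank_ℚ(R)=1; free=3−1=2
SNF(R) diag = [3] → torsion [3]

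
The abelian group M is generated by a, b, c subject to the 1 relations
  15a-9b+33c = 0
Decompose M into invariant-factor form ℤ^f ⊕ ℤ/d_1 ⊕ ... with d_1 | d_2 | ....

rank_ℚ(R)=1; free=3−1=2
SNF(R) diag = [3] → torsion [3]

Answer: M ≅ ℤ^2 ⊕ ℤ/3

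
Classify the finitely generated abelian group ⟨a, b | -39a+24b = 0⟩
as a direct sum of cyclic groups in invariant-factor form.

Answer: M ≅ ℤ^1 ⊕ ℤ/3

Derivation:
rank_ℚ(R)=1; free=2−1=1
SNF(R) diag = [3] → torsion [3]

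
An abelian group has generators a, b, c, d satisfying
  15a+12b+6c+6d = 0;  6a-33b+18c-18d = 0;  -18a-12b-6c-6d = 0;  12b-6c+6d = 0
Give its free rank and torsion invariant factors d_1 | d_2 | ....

rank_ℚ(R)=4; free=4−4=0
SNF(R) diag = [3, 3, 6, 12] → torsion [3, 3, 6, 12]

Answer: M ≅ ℤ/3 ⊕ ℤ/3 ⊕ ℤ/6 ⊕ ℤ/12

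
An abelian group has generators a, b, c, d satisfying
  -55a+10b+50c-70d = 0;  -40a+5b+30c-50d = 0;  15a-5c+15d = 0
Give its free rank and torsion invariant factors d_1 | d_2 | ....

Answer: M ≅ ℤ^1 ⊕ ℤ/5 ⊕ ℤ/5 ⊕ ℤ/5

Derivation:
rank_ℚ(R)=3; free=4−3=1
SNF(R) diag = [5, 5, 5] → torsion [5, 5, 5]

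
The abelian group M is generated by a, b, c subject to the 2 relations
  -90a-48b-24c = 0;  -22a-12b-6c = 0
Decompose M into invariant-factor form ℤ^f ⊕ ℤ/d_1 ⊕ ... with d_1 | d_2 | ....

rank_ℚ(R)=2; free=3−2=1
SNF(R) diag = [2, 6] → torsion [2, 6]

Answer: M ≅ ℤ^1 ⊕ ℤ/2 ⊕ ℤ/6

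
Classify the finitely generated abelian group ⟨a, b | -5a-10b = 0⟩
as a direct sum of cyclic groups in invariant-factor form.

rank_ℚ(R)=1; free=2−1=1
SNF(R) diag = [5] → torsion [5]

Answer: M ≅ ℤ^1 ⊕ ℤ/5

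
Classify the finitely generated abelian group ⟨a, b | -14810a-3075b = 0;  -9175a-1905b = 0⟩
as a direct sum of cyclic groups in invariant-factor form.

Answer: M ≅ ℤ/5 ⊕ ℤ/15

Derivation:
rank_ℚ(R)=2; free=2−2=0
SNF(R) diag = [5, 15] → torsion [5, 15]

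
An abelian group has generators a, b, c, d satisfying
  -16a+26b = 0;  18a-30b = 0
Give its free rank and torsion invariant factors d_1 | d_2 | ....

Answer: M ≅ ℤ^2 ⊕ ℤ/2 ⊕ ℤ/6

Derivation:
rank_ℚ(R)=2; free=4−2=2
SNF(R) diag = [2, 6] → torsion [2, 6]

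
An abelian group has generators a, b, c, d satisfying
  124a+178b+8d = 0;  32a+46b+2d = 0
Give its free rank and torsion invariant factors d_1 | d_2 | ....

Answer: M ≅ ℤ^2 ⊕ ℤ/2 ⊕ ℤ/2

Derivation:
rank_ℚ(R)=2; free=4−2=2
SNF(R) diag = [2, 2] → torsion [2, 2]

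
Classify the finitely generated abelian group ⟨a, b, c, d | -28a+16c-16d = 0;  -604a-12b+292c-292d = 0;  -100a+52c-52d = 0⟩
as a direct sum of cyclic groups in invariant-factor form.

rank_ℚ(R)=3; free=4−3=1
SNF(R) diag = [4, 12, 36] → torsion [4, 12, 36]

Answer: M ≅ ℤ^1 ⊕ ℤ/4 ⊕ ℤ/12 ⊕ ℤ/36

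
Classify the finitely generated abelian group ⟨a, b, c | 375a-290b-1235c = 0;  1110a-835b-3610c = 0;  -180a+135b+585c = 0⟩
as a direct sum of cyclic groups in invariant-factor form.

rank_ℚ(R)=3; free=3−3=0
SNF(R) diag = [5, 15, 45] → torsion [5, 15, 45]

Answer: M ≅ ℤ/5 ⊕ ℤ/15 ⊕ ℤ/45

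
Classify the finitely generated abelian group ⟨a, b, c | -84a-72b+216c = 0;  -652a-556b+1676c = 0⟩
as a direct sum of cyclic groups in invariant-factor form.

rank_ℚ(R)=2; free=3−2=1
SNF(R) diag = [4, 12] → torsion [4, 12]

Answer: M ≅ ℤ^1 ⊕ ℤ/4 ⊕ ℤ/12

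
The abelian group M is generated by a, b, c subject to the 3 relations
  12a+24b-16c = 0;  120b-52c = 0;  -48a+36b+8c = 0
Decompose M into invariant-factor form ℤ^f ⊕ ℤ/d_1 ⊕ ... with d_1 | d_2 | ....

Answer: M ≅ ℤ/4 ⊕ ℤ/12 ⊕ ℤ/36

Derivation:
rank_ℚ(R)=3; free=3−3=0
SNF(R) diag = [4, 12, 36] → torsion [4, 12, 36]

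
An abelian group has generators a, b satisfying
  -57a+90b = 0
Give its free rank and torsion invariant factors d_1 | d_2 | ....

rank_ℚ(R)=1; free=2−1=1
SNF(R) diag = [3] → torsion [3]

Answer: M ≅ ℤ^1 ⊕ ℤ/3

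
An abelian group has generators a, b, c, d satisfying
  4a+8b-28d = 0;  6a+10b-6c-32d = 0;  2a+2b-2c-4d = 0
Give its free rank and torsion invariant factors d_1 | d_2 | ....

rank_ℚ(R)=3; free=4−3=1
SNF(R) diag = [2, 4, 4] → torsion [2, 4, 4]

Answer: M ≅ ℤ^1 ⊕ ℤ/2 ⊕ ℤ/4 ⊕ ℤ/4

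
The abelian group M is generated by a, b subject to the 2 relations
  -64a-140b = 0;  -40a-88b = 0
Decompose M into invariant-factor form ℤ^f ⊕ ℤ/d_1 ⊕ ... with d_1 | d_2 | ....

rank_ℚ(R)=2; free=2−2=0
SNF(R) diag = [4, 8] → torsion [4, 8]

Answer: M ≅ ℤ/4 ⊕ ℤ/8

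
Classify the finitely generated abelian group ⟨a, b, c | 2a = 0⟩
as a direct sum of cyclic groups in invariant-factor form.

rank_ℚ(R)=1; free=3−1=2
SNF(R) diag = [2] → torsion [2]

Answer: M ≅ ℤ^2 ⊕ ℤ/2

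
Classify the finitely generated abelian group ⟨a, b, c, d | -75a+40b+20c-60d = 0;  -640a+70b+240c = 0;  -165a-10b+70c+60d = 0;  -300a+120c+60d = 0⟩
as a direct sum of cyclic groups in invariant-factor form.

Answer: M ≅ ℤ/5 ⊕ ℤ/10 ⊕ ℤ/30 ⊕ ℤ/60

Derivation:
rank_ℚ(R)=4; free=4−4=0
SNF(R) diag = [5, 10, 30, 60] → torsion [5, 10, 30, 60]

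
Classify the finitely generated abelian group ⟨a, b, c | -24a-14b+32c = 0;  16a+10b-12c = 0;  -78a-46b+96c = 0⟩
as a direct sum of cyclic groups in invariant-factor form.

Answer: M ≅ ℤ/2 ⊕ ℤ/2 ⊕ ℤ/4

Derivation:
rank_ℚ(R)=3; free=3−3=0
SNF(R) diag = [2, 2, 4] → torsion [2, 2, 4]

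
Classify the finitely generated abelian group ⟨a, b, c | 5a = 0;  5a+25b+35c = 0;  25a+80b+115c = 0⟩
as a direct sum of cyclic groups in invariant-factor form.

Answer: M ≅ ℤ/5 ⊕ ℤ/5 ⊕ ℤ/15

Derivation:
rank_ℚ(R)=3; free=3−3=0
SNF(R) diag = [5, 5, 15] → torsion [5, 5, 15]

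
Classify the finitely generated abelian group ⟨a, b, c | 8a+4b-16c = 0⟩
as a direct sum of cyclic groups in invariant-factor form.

rank_ℚ(R)=1; free=3−1=2
SNF(R) diag = [4] → torsion [4]

Answer: M ≅ ℤ^2 ⊕ ℤ/4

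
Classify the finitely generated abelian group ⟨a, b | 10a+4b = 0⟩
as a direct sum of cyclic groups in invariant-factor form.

rank_ℚ(R)=1; free=2−1=1
SNF(R) diag = [2] → torsion [2]

Answer: M ≅ ℤ^1 ⊕ ℤ/2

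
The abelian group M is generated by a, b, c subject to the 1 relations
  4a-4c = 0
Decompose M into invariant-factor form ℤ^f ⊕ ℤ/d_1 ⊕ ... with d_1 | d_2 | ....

Answer: M ≅ ℤ^2 ⊕ ℤ/4

Derivation:
rank_ℚ(R)=1; free=3−1=2
SNF(R) diag = [4] → torsion [4]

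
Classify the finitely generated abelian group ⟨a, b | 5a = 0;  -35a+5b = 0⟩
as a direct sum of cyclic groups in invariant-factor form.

rank_ℚ(R)=2; free=2−2=0
SNF(R) diag = [5, 5] → torsion [5, 5]

Answer: M ≅ ℤ/5 ⊕ ℤ/5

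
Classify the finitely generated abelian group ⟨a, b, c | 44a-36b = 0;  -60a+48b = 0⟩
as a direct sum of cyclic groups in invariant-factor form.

rank_ℚ(R)=2; free=3−2=1
SNF(R) diag = [4, 12] → torsion [4, 12]

Answer: M ≅ ℤ^1 ⊕ ℤ/4 ⊕ ℤ/12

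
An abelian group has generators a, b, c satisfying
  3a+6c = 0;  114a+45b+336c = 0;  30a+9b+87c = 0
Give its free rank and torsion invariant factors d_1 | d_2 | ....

rank_ℚ(R)=3; free=3−3=0
SNF(R) diag = [3, 9, 27] → torsion [3, 9, 27]

Answer: M ≅ ℤ/3 ⊕ ℤ/9 ⊕ ℤ/27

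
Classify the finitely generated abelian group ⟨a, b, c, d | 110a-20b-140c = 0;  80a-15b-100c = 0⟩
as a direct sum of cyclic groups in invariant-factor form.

Answer: M ≅ ℤ^2 ⊕ ℤ/5 ⊕ ℤ/10

Derivation:
rank_ℚ(R)=2; free=4−2=2
SNF(R) diag = [5, 10] → torsion [5, 10]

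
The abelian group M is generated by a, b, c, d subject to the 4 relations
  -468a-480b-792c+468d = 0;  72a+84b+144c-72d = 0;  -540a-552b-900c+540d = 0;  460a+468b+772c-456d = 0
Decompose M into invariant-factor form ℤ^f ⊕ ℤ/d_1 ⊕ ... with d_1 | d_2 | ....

rank_ℚ(R)=4; free=4−4=0
SNF(R) diag = [4, 12, 36, 108] → torsion [4, 12, 36, 108]

Answer: M ≅ ℤ/4 ⊕ ℤ/12 ⊕ ℤ/36 ⊕ ℤ/108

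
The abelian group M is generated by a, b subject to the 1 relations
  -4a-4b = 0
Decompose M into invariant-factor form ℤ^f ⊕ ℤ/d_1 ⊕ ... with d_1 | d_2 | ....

Answer: M ≅ ℤ^1 ⊕ ℤ/4

Derivation:
rank_ℚ(R)=1; free=2−1=1
SNF(R) diag = [4] → torsion [4]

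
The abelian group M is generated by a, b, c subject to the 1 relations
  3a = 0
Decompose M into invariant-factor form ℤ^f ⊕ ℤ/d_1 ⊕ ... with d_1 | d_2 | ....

Answer: M ≅ ℤ^2 ⊕ ℤ/3

Derivation:
rank_ℚ(R)=1; free=3−1=2
SNF(R) diag = [3] → torsion [3]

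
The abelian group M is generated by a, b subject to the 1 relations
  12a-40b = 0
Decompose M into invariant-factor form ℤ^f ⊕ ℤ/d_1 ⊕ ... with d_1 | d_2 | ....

Answer: M ≅ ℤ^1 ⊕ ℤ/4

Derivation:
rank_ℚ(R)=1; free=2−1=1
SNF(R) diag = [4] → torsion [4]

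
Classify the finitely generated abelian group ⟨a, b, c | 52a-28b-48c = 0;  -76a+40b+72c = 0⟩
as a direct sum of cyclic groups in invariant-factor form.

Answer: M ≅ ℤ^1 ⊕ ℤ/4 ⊕ ℤ/12

Derivation:
rank_ℚ(R)=2; free=3−2=1
SNF(R) diag = [4, 12] → torsion [4, 12]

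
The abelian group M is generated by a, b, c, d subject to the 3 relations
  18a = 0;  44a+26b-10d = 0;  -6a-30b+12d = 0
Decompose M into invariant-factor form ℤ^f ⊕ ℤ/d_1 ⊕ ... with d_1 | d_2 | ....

rank_ℚ(R)=3; free=4−3=1
SNF(R) diag = [2, 6, 18] → torsion [2, 6, 18]

Answer: M ≅ ℤ^1 ⊕ ℤ/2 ⊕ ℤ/6 ⊕ ℤ/18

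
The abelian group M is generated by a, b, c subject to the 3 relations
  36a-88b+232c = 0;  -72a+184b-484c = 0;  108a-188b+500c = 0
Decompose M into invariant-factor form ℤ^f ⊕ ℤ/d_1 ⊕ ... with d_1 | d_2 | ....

Answer: M ≅ ℤ/4 ⊕ ℤ/12 ⊕ ℤ/36

Derivation:
rank_ℚ(R)=3; free=3−3=0
SNF(R) diag = [4, 12, 36] → torsion [4, 12, 36]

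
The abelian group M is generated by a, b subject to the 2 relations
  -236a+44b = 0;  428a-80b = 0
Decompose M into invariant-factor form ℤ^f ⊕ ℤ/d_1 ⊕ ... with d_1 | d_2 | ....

rank_ℚ(R)=2; free=2−2=0
SNF(R) diag = [4, 12] → torsion [4, 12]

Answer: M ≅ ℤ/4 ⊕ ℤ/12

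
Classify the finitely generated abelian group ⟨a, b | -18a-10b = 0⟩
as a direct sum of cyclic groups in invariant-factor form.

rank_ℚ(R)=1; free=2−1=1
SNF(R) diag = [2] → torsion [2]

Answer: M ≅ ℤ^1 ⊕ ℤ/2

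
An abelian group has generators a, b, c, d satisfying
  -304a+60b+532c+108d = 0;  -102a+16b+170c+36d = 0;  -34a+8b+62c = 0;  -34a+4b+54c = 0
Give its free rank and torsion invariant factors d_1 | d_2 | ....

Answer: M ≅ ℤ/2 ⊕ ℤ/4 ⊕ ℤ/12 ⊕ ℤ/36

Derivation:
rank_ℚ(R)=4; free=4−4=0
SNF(R) diag = [2, 4, 12, 36] → torsion [2, 4, 12, 36]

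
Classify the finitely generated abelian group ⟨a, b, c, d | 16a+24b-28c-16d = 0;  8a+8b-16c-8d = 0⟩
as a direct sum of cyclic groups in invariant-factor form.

Answer: M ≅ ℤ^2 ⊕ ℤ/4 ⊕ ℤ/8

Derivation:
rank_ℚ(R)=2; free=4−2=2
SNF(R) diag = [4, 8] → torsion [4, 8]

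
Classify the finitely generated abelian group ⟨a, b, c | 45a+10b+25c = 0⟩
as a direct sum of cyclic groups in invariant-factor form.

Answer: M ≅ ℤ^2 ⊕ ℤ/5

Derivation:
rank_ℚ(R)=1; free=3−1=2
SNF(R) diag = [5] → torsion [5]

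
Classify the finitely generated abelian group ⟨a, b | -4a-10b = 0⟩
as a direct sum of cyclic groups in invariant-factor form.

Answer: M ≅ ℤ^1 ⊕ ℤ/2

Derivation:
rank_ℚ(R)=1; free=2−1=1
SNF(R) diag = [2] → torsion [2]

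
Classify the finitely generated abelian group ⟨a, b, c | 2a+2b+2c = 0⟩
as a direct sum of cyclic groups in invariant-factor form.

Answer: M ≅ ℤ^2 ⊕ ℤ/2

Derivation:
rank_ℚ(R)=1; free=3−1=2
SNF(R) diag = [2] → torsion [2]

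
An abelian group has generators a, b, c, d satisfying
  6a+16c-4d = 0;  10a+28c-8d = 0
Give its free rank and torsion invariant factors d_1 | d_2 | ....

rank_ℚ(R)=2; free=4−2=2
SNF(R) diag = [2, 4] → torsion [2, 4]

Answer: M ≅ ℤ^2 ⊕ ℤ/2 ⊕ ℤ/4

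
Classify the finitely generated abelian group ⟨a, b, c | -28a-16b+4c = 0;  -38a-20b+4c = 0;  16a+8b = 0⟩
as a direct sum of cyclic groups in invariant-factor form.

Answer: M ≅ ℤ/2 ⊕ ℤ/4 ⊕ ℤ/8

Derivation:
rank_ℚ(R)=3; free=3−3=0
SNF(R) diag = [2, 4, 8] → torsion [2, 4, 8]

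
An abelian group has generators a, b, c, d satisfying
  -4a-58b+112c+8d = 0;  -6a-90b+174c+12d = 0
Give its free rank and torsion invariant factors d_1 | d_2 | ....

rank_ℚ(R)=2; free=4−2=2
SNF(R) diag = [2, 6] → torsion [2, 6]

Answer: M ≅ ℤ^2 ⊕ ℤ/2 ⊕ ℤ/6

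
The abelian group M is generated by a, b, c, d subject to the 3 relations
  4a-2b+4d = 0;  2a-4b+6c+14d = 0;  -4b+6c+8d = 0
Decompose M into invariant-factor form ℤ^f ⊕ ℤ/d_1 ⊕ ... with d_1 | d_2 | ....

rank_ℚ(R)=3; free=4−3=1
SNF(R) diag = [2, 2, 6] → torsion [2, 2, 6]

Answer: M ≅ ℤ^1 ⊕ ℤ/2 ⊕ ℤ/2 ⊕ ℤ/6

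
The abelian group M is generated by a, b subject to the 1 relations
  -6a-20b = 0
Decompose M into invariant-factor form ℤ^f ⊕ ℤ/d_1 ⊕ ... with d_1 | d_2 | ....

Answer: M ≅ ℤ^1 ⊕ ℤ/2

Derivation:
rank_ℚ(R)=1; free=2−1=1
SNF(R) diag = [2] → torsion [2]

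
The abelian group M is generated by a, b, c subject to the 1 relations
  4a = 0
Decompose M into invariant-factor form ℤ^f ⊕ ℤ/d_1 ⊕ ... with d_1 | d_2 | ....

Answer: M ≅ ℤ^2 ⊕ ℤ/4

Derivation:
rank_ℚ(R)=1; free=3−1=2
SNF(R) diag = [4] → torsion [4]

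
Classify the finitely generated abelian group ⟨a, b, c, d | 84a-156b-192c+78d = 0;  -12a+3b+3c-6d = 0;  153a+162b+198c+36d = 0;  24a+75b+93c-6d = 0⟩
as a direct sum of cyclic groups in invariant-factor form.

Answer: M ≅ ℤ/3 ⊕ ℤ/9 ⊕ ℤ/18 ⊕ ℤ/54

Derivation:
rank_ℚ(R)=4; free=4−4=0
SNF(R) diag = [3, 9, 18, 54] → torsion [3, 9, 18, 54]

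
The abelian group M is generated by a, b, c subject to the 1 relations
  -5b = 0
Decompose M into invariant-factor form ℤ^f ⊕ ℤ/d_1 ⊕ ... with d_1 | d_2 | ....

rank_ℚ(R)=1; free=3−1=2
SNF(R) diag = [5] → torsion [5]

Answer: M ≅ ℤ^2 ⊕ ℤ/5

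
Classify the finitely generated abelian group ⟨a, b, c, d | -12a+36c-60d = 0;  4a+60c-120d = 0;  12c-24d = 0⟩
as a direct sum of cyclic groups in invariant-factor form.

rank_ℚ(R)=3; free=4−3=1
SNF(R) diag = [4, 12, 12] → torsion [4, 12, 12]

Answer: M ≅ ℤ^1 ⊕ ℤ/4 ⊕ ℤ/12 ⊕ ℤ/12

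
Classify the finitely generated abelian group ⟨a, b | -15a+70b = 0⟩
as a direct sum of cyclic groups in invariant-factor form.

rank_ℚ(R)=1; free=2−1=1
SNF(R) diag = [5] → torsion [5]

Answer: M ≅ ℤ^1 ⊕ ℤ/5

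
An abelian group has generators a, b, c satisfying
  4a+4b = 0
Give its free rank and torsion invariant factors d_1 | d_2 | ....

rank_ℚ(R)=1; free=3−1=2
SNF(R) diag = [4] → torsion [4]

Answer: M ≅ ℤ^2 ⊕ ℤ/4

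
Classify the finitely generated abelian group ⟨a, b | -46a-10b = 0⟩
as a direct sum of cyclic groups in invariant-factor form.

Answer: M ≅ ℤ^1 ⊕ ℤ/2

Derivation:
rank_ℚ(R)=1; free=2−1=1
SNF(R) diag = [2] → torsion [2]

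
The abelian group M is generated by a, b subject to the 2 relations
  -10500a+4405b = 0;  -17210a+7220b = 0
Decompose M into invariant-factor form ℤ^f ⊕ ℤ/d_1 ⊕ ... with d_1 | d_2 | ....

Answer: M ≅ ℤ/5 ⊕ ℤ/10

Derivation:
rank_ℚ(R)=2; free=2−2=0
SNF(R) diag = [5, 10] → torsion [5, 10]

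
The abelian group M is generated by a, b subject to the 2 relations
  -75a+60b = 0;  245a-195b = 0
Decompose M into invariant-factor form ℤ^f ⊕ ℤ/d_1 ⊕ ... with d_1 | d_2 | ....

rank_ℚ(R)=2; free=2−2=0
SNF(R) diag = [5, 15] → torsion [5, 15]

Answer: M ≅ ℤ/5 ⊕ ℤ/15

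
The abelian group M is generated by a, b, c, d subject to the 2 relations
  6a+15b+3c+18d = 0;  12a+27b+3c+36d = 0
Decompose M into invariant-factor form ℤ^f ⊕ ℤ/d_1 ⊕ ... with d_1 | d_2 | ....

rank_ℚ(R)=2; free=4−2=2
SNF(R) diag = [3, 6] → torsion [3, 6]

Answer: M ≅ ℤ^2 ⊕ ℤ/3 ⊕ ℤ/6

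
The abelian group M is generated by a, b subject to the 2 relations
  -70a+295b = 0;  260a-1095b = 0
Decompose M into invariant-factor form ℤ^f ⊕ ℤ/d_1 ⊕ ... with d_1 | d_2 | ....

Answer: M ≅ ℤ/5 ⊕ ℤ/10

Derivation:
rank_ℚ(R)=2; free=2−2=0
SNF(R) diag = [5, 10] → torsion [5, 10]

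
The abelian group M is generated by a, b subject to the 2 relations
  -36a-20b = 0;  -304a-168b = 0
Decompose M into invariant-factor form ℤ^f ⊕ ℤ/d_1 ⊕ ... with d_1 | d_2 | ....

rank_ℚ(R)=2; free=2−2=0
SNF(R) diag = [4, 8] → torsion [4, 8]

Answer: M ≅ ℤ/4 ⊕ ℤ/8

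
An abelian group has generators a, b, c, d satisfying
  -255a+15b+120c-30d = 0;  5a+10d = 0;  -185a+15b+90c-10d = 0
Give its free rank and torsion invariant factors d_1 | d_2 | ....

Answer: M ≅ ℤ^1 ⊕ ℤ/5 ⊕ ℤ/15 ⊕ ℤ/30

Derivation:
rank_ℚ(R)=3; free=4−3=1
SNF(R) diag = [5, 15, 30] → torsion [5, 15, 30]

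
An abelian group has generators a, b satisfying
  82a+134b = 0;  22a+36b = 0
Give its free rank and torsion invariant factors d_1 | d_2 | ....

Answer: M ≅ ℤ/2 ⊕ ℤ/2

Derivation:
rank_ℚ(R)=2; free=2−2=0
SNF(R) diag = [2, 2] → torsion [2, 2]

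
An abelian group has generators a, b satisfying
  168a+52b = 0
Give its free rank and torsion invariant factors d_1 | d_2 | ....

Answer: M ≅ ℤ^1 ⊕ ℤ/4

Derivation:
rank_ℚ(R)=1; free=2−1=1
SNF(R) diag = [4] → torsion [4]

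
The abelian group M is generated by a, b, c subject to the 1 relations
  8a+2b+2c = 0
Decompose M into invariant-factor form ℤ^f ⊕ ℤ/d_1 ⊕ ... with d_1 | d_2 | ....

rank_ℚ(R)=1; free=3−1=2
SNF(R) diag = [2] → torsion [2]

Answer: M ≅ ℤ^2 ⊕ ℤ/2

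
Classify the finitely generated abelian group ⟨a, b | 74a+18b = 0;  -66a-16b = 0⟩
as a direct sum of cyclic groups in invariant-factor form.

rank_ℚ(R)=2; free=2−2=0
SNF(R) diag = [2, 2] → torsion [2, 2]

Answer: M ≅ ℤ/2 ⊕ ℤ/2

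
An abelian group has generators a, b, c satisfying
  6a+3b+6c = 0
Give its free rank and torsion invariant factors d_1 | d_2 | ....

rank_ℚ(R)=1; free=3−1=2
SNF(R) diag = [3] → torsion [3]

Answer: M ≅ ℤ^2 ⊕ ℤ/3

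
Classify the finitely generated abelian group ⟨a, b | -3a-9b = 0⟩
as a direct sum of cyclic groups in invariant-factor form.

Answer: M ≅ ℤ^1 ⊕ ℤ/3

Derivation:
rank_ℚ(R)=1; free=2−1=1
SNF(R) diag = [3] → torsion [3]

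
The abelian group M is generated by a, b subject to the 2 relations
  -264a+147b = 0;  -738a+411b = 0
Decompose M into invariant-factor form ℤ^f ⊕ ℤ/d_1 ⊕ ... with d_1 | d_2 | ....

Answer: M ≅ ℤ/3 ⊕ ℤ/6

Derivation:
rank_ℚ(R)=2; free=2−2=0
SNF(R) diag = [3, 6] → torsion [3, 6]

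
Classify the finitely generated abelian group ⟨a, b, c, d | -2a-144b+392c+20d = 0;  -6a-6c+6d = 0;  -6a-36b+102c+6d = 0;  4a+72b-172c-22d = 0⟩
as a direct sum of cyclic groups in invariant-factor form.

Answer: M ≅ ℤ/2 ⊕ ℤ/6 ⊕ ℤ/18 ⊕ ℤ/36

Derivation:
rank_ℚ(R)=4; free=4−4=0
SNF(R) diag = [2, 6, 18, 36] → torsion [2, 6, 18, 36]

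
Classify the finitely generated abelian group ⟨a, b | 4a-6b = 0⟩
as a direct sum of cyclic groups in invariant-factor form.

rank_ℚ(R)=1; free=2−1=1
SNF(R) diag = [2] → torsion [2]

Answer: M ≅ ℤ^1 ⊕ ℤ/2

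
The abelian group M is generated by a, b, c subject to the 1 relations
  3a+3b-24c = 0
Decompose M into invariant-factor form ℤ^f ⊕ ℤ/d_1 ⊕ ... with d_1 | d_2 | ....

rank_ℚ(R)=1; free=3−1=2
SNF(R) diag = [3] → torsion [3]

Answer: M ≅ ℤ^2 ⊕ ℤ/3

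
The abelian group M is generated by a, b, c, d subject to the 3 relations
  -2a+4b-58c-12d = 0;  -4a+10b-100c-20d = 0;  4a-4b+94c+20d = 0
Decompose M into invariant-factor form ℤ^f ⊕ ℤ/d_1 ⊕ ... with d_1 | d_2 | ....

Answer: M ≅ ℤ^1 ⊕ ℤ/2 ⊕ ℤ/2 ⊕ ℤ/6

Derivation:
rank_ℚ(R)=3; free=4−3=1
SNF(R) diag = [2, 2, 6] → torsion [2, 2, 6]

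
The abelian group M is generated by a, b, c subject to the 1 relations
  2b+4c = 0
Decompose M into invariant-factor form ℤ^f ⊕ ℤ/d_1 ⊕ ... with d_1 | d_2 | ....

Answer: M ≅ ℤ^2 ⊕ ℤ/2

Derivation:
rank_ℚ(R)=1; free=3−1=2
SNF(R) diag = [2] → torsion [2]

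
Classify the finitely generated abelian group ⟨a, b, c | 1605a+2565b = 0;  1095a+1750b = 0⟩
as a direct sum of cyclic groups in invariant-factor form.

Answer: M ≅ ℤ^1 ⊕ ℤ/5 ⊕ ℤ/15

Derivation:
rank_ℚ(R)=2; free=3−2=1
SNF(R) diag = [5, 15] → torsion [5, 15]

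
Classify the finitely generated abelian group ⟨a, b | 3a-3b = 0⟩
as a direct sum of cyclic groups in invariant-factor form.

rank_ℚ(R)=1; free=2−1=1
SNF(R) diag = [3] → torsion [3]

Answer: M ≅ ℤ^1 ⊕ ℤ/3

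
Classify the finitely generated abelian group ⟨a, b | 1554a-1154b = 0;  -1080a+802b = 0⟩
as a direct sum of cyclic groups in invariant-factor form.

Answer: M ≅ ℤ/2 ⊕ ℤ/6

Derivation:
rank_ℚ(R)=2; free=2−2=0
SNF(R) diag = [2, 6] → torsion [2, 6]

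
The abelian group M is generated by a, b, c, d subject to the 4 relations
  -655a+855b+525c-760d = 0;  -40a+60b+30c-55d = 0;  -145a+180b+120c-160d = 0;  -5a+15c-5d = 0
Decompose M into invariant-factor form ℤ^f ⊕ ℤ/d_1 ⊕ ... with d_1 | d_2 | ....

Answer: M ≅ ℤ/5 ⊕ ℤ/15 ⊕ ℤ/15 ⊕ ℤ/45

Derivation:
rank_ℚ(R)=4; free=4−4=0
SNF(R) diag = [5, 15, 15, 45] → torsion [5, 15, 15, 45]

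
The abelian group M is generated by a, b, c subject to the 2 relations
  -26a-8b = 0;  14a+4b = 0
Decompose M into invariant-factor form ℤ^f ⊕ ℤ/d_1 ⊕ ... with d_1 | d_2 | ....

Answer: M ≅ ℤ^1 ⊕ ℤ/2 ⊕ ℤ/4

Derivation:
rank_ℚ(R)=2; free=3−2=1
SNF(R) diag = [2, 4] → torsion [2, 4]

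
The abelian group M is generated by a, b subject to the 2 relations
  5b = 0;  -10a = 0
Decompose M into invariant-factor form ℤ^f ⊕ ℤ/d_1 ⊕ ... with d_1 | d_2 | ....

Answer: M ≅ ℤ/5 ⊕ ℤ/10

Derivation:
rank_ℚ(R)=2; free=2−2=0
SNF(R) diag = [5, 10] → torsion [5, 10]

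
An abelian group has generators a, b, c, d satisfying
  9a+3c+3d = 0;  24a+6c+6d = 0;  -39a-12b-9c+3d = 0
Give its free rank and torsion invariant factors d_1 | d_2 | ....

Answer: M ≅ ℤ^1 ⊕ ℤ/3 ⊕ ℤ/6 ⊕ ℤ/12

Derivation:
rank_ℚ(R)=3; free=4−3=1
SNF(R) diag = [3, 6, 12] → torsion [3, 6, 12]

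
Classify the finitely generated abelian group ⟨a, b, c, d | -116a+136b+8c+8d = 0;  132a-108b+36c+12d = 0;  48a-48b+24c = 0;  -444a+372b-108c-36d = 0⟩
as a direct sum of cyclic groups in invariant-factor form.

Answer: M ≅ ℤ/4 ⊕ ℤ/12 ⊕ ℤ/24 ⊕ ℤ/48

Derivation:
rank_ℚ(R)=4; free=4−4=0
SNF(R) diag = [4, 12, 24, 48] → torsion [4, 12, 24, 48]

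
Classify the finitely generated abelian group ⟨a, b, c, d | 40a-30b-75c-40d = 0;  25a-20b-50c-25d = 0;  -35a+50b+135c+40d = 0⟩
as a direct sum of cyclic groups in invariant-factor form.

rank_ℚ(R)=3; free=4−3=1
SNF(R) diag = [5, 5, 5] → torsion [5, 5, 5]

Answer: M ≅ ℤ^1 ⊕ ℤ/5 ⊕ ℤ/5 ⊕ ℤ/5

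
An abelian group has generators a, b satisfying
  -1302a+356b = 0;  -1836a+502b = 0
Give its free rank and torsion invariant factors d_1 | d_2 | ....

rank_ℚ(R)=2; free=2−2=0
SNF(R) diag = [2, 6] → torsion [2, 6]

Answer: M ≅ ℤ/2 ⊕ ℤ/6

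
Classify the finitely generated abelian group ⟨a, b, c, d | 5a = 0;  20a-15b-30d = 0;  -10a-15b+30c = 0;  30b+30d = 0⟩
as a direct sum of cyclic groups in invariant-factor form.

rank_ℚ(R)=4; free=4−4=0
SNF(R) diag = [5, 15, 30, 30] → torsion [5, 15, 30, 30]

Answer: M ≅ ℤ/5 ⊕ ℤ/15 ⊕ ℤ/30 ⊕ ℤ/30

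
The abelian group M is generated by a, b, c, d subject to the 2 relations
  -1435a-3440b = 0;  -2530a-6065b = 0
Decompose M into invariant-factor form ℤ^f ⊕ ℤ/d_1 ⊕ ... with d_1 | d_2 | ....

Answer: M ≅ ℤ^2 ⊕ ℤ/5 ⊕ ℤ/15

Derivation:
rank_ℚ(R)=2; free=4−2=2
SNF(R) diag = [5, 15] → torsion [5, 15]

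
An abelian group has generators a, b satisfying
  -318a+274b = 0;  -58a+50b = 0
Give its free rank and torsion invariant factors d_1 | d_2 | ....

rank_ℚ(R)=2; free=2−2=0
SNF(R) diag = [2, 4] → torsion [2, 4]

Answer: M ≅ ℤ/2 ⊕ ℤ/4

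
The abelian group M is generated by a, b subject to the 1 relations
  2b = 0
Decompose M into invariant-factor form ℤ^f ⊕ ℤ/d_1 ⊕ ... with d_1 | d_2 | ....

rank_ℚ(R)=1; free=2−1=1
SNF(R) diag = [2] → torsion [2]

Answer: M ≅ ℤ^1 ⊕ ℤ/2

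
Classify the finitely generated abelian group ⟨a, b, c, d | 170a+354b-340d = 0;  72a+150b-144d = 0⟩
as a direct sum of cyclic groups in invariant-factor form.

rank_ℚ(R)=2; free=4−2=2
SNF(R) diag = [2, 6] → torsion [2, 6]

Answer: M ≅ ℤ^2 ⊕ ℤ/2 ⊕ ℤ/6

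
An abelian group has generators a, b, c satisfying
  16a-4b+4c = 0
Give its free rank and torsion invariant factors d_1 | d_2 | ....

Answer: M ≅ ℤ^2 ⊕ ℤ/4

Derivation:
rank_ℚ(R)=1; free=3−1=2
SNF(R) diag = [4] → torsion [4]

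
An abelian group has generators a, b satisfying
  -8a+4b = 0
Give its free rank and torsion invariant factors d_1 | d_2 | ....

Answer: M ≅ ℤ^1 ⊕ ℤ/4

Derivation:
rank_ℚ(R)=1; free=2−1=1
SNF(R) diag = [4] → torsion [4]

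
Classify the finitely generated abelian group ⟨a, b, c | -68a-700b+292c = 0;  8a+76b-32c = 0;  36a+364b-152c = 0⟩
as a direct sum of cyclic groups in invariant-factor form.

Answer: M ≅ ℤ/4 ⊕ ℤ/4 ⊕ ℤ/4

Derivation:
rank_ℚ(R)=3; free=3−3=0
SNF(R) diag = [4, 4, 4] → torsion [4, 4, 4]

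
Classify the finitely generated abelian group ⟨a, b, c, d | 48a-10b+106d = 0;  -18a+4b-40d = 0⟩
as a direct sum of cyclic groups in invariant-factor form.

Answer: M ≅ ℤ^2 ⊕ ℤ/2 ⊕ ℤ/6

Derivation:
rank_ℚ(R)=2; free=4−2=2
SNF(R) diag = [2, 6] → torsion [2, 6]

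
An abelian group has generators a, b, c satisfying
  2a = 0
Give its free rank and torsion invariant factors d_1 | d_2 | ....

Answer: M ≅ ℤ^2 ⊕ ℤ/2

Derivation:
rank_ℚ(R)=1; free=3−1=2
SNF(R) diag = [2] → torsion [2]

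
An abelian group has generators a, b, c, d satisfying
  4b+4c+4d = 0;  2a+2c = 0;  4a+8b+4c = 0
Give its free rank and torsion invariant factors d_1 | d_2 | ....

Answer: M ≅ ℤ^1 ⊕ ℤ/2 ⊕ ℤ/4 ⊕ ℤ/8

Derivation:
rank_ℚ(R)=3; free=4−3=1
SNF(R) diag = [2, 4, 8] → torsion [2, 4, 8]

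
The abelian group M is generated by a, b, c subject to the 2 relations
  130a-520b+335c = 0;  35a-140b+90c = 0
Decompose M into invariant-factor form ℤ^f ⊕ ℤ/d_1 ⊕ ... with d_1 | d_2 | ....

Answer: M ≅ ℤ^1 ⊕ ℤ/5 ⊕ ℤ/5

Derivation:
rank_ℚ(R)=2; free=3−2=1
SNF(R) diag = [5, 5] → torsion [5, 5]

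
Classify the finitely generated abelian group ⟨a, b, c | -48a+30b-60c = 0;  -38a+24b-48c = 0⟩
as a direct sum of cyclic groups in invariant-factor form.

rank_ℚ(R)=2; free=3−2=1
SNF(R) diag = [2, 6] → torsion [2, 6]

Answer: M ≅ ℤ^1 ⊕ ℤ/2 ⊕ ℤ/6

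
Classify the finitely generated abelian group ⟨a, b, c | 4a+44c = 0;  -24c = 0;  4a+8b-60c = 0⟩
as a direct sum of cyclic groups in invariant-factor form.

Answer: M ≅ ℤ/4 ⊕ ℤ/8 ⊕ ℤ/24

Derivation:
rank_ℚ(R)=3; free=3−3=0
SNF(R) diag = [4, 8, 24] → torsion [4, 8, 24]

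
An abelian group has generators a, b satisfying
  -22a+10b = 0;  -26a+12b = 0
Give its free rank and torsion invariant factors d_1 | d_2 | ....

Answer: M ≅ ℤ/2 ⊕ ℤ/2

Derivation:
rank_ℚ(R)=2; free=2−2=0
SNF(R) diag = [2, 2] → torsion [2, 2]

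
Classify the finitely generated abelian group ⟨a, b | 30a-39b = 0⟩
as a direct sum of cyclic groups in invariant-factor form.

rank_ℚ(R)=1; free=2−1=1
SNF(R) diag = [3] → torsion [3]

Answer: M ≅ ℤ^1 ⊕ ℤ/3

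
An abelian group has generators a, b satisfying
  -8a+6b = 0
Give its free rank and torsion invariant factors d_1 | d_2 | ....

Answer: M ≅ ℤ^1 ⊕ ℤ/2

Derivation:
rank_ℚ(R)=1; free=2−1=1
SNF(R) diag = [2] → torsion [2]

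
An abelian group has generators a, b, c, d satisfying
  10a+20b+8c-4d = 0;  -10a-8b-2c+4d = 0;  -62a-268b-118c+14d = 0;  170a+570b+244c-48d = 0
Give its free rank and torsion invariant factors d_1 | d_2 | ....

rank_ℚ(R)=4; free=4−4=0
SNF(R) diag = [2, 2, 6, 18] → torsion [2, 2, 6, 18]

Answer: M ≅ ℤ/2 ⊕ ℤ/2 ⊕ ℤ/6 ⊕ ℤ/18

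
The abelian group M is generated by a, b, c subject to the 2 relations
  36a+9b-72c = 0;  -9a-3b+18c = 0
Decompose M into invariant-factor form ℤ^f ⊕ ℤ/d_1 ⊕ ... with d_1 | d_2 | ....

Answer: M ≅ ℤ^1 ⊕ ℤ/3 ⊕ ℤ/9

Derivation:
rank_ℚ(R)=2; free=3−2=1
SNF(R) diag = [3, 9] → torsion [3, 9]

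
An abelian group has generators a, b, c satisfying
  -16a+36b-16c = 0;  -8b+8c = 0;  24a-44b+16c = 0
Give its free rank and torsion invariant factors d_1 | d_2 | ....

Answer: M ≅ ℤ/4 ⊕ ℤ/8 ⊕ ℤ/8

Derivation:
rank_ℚ(R)=3; free=3−3=0
SNF(R) diag = [4, 8, 8] → torsion [4, 8, 8]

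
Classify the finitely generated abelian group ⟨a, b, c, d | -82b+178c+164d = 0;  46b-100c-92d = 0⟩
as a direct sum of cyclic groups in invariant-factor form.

rank_ℚ(R)=2; free=4−2=2
SNF(R) diag = [2, 6] → torsion [2, 6]

Answer: M ≅ ℤ^2 ⊕ ℤ/2 ⊕ ℤ/6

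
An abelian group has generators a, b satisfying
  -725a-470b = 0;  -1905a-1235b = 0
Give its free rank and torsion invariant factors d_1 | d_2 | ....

rank_ℚ(R)=2; free=2−2=0
SNF(R) diag = [5, 5] → torsion [5, 5]

Answer: M ≅ ℤ/5 ⊕ ℤ/5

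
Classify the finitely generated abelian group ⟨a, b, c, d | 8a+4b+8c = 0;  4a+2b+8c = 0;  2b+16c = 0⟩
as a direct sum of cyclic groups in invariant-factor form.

rank_ℚ(R)=3; free=4−3=1
SNF(R) diag = [2, 4, 8] → torsion [2, 4, 8]

Answer: M ≅ ℤ^1 ⊕ ℤ/2 ⊕ ℤ/4 ⊕ ℤ/8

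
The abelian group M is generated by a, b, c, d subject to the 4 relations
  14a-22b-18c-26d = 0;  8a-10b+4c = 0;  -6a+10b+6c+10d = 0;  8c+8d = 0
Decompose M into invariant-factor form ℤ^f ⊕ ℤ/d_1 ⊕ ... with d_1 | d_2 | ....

Answer: M ≅ ℤ/2 ⊕ ℤ/2 ⊕ ℤ/4 ⊕ ℤ/8

Derivation:
rank_ℚ(R)=4; free=4−4=0
SNF(R) diag = [2, 2, 4, 8] → torsion [2, 2, 4, 8]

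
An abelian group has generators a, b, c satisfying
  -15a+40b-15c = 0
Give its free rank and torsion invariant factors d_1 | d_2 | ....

Answer: M ≅ ℤ^2 ⊕ ℤ/5

Derivation:
rank_ℚ(R)=1; free=3−1=2
SNF(R) diag = [5] → torsion [5]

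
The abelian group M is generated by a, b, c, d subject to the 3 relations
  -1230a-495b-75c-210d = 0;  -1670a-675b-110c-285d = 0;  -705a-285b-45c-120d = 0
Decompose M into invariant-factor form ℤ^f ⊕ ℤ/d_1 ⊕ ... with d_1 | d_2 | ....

rank_ℚ(R)=3; free=4−3=1
SNF(R) diag = [5, 15, 15] → torsion [5, 15, 15]

Answer: M ≅ ℤ^1 ⊕ ℤ/5 ⊕ ℤ/15 ⊕ ℤ/15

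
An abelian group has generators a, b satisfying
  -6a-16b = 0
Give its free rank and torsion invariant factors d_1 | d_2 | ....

Answer: M ≅ ℤ^1 ⊕ ℤ/2

Derivation:
rank_ℚ(R)=1; free=2−1=1
SNF(R) diag = [2] → torsion [2]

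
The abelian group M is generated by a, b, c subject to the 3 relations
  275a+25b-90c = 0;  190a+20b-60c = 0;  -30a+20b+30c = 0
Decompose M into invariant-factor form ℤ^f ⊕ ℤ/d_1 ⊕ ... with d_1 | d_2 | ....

Answer: M ≅ ℤ/5 ⊕ ℤ/10 ⊕ ℤ/30

Derivation:
rank_ℚ(R)=3; free=3−3=0
SNF(R) diag = [5, 10, 30] → torsion [5, 10, 30]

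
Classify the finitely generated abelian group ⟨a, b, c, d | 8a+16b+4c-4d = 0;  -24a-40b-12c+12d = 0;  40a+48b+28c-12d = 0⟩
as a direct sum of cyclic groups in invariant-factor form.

rank_ℚ(R)=3; free=4−3=1
SNF(R) diag = [4, 8, 16] → torsion [4, 8, 16]

Answer: M ≅ ℤ^1 ⊕ ℤ/4 ⊕ ℤ/8 ⊕ ℤ/16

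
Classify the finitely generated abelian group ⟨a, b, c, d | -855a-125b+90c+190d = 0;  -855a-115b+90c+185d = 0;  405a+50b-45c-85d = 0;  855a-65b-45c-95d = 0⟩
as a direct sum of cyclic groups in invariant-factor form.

Answer: M ≅ ℤ/5 ⊕ ℤ/15 ⊕ ℤ/45 ⊕ ℤ/45

Derivation:
rank_ℚ(R)=4; free=4−4=0
SNF(R) diag = [5, 15, 45, 45] → torsion [5, 15, 45, 45]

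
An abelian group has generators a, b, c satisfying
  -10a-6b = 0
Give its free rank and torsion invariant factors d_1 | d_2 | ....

Answer: M ≅ ℤ^2 ⊕ ℤ/2

Derivation:
rank_ℚ(R)=1; free=3−1=2
SNF(R) diag = [2] → torsion [2]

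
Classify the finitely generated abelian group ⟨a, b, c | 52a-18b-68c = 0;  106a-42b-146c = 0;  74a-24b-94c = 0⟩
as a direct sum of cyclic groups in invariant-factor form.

rank_ℚ(R)=3; free=3−3=0
SNF(R) diag = [2, 6, 12] → torsion [2, 6, 12]

Answer: M ≅ ℤ/2 ⊕ ℤ/6 ⊕ ℤ/12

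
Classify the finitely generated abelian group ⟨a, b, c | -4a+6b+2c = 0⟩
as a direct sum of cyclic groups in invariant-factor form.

Answer: M ≅ ℤ^2 ⊕ ℤ/2

Derivation:
rank_ℚ(R)=1; free=3−1=2
SNF(R) diag = [2] → torsion [2]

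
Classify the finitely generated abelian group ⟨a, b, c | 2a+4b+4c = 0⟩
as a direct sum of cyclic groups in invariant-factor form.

Answer: M ≅ ℤ^2 ⊕ ℤ/2

Derivation:
rank_ℚ(R)=1; free=3−1=2
SNF(R) diag = [2] → torsion [2]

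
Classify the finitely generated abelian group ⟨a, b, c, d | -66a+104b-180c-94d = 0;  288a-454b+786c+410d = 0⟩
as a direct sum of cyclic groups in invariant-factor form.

rank_ℚ(R)=2; free=4−2=2
SNF(R) diag = [2, 6] → torsion [2, 6]

Answer: M ≅ ℤ^2 ⊕ ℤ/2 ⊕ ℤ/6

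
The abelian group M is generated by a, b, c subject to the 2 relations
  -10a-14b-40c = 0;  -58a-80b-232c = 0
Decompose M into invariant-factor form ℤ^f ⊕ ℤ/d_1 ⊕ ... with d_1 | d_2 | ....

rank_ℚ(R)=2; free=3−2=1
SNF(R) diag = [2, 6] → torsion [2, 6]

Answer: M ≅ ℤ^1 ⊕ ℤ/2 ⊕ ℤ/6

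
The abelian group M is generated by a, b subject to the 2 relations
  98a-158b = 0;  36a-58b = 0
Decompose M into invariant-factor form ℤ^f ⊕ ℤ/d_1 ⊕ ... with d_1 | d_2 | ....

Answer: M ≅ ℤ/2 ⊕ ℤ/2

Derivation:
rank_ℚ(R)=2; free=2−2=0
SNF(R) diag = [2, 2] → torsion [2, 2]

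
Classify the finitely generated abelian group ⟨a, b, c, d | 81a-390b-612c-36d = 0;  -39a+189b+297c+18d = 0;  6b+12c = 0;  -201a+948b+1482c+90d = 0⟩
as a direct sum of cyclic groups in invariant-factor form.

rank_ℚ(R)=4; free=4−4=0
SNF(R) diag = [3, 3, 6, 18] → torsion [3, 3, 6, 18]

Answer: M ≅ ℤ/3 ⊕ ℤ/3 ⊕ ℤ/6 ⊕ ℤ/18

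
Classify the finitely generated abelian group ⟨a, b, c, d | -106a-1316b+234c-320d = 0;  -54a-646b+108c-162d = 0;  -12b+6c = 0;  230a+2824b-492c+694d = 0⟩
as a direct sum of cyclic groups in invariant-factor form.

Answer: M ≅ ℤ/2 ⊕ ℤ/2 ⊕ ℤ/6 ⊕ ℤ/18

Derivation:
rank_ℚ(R)=4; free=4−4=0
SNF(R) diag = [2, 2, 6, 18] → torsion [2, 2, 6, 18]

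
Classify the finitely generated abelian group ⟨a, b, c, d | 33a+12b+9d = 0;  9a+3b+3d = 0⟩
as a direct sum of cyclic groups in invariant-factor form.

rank_ℚ(R)=2; free=4−2=2
SNF(R) diag = [3, 3] → torsion [3, 3]

Answer: M ≅ ℤ^2 ⊕ ℤ/3 ⊕ ℤ/3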